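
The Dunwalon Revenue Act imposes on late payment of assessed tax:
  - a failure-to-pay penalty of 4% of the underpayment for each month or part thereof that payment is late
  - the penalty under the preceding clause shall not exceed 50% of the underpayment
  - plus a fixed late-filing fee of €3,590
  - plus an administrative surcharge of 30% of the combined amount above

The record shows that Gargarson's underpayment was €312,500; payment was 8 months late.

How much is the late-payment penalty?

€134,667

Accrued rate: 4% × 8 = 32%, capped at 50% → 32%
Failure-to-pay penalty: 32% of €312,500 = €100,000
Penalty before surcharge: €100,000 + €3,590 = €103,590
Administrative surcharge: 30% of €103,590 = €31,077
Total penalty: €103,590 + €31,077 = €134,667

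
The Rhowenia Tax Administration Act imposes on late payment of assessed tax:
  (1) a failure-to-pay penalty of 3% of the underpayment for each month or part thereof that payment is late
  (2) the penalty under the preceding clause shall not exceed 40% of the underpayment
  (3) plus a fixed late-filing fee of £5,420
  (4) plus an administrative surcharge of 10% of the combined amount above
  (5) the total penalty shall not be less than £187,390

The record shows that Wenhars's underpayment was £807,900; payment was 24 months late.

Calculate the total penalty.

£361,438

Accrued rate: 3% × 24 = 72%, capped at 40% → 40%
Failure-to-pay penalty: 40% of £807,900 = £323,160
Penalty before surcharge: £323,160 + £5,420 = £328,580
Administrative surcharge: 10% of £328,580 = £32,858
Total penalty: £328,580 + £32,858 = £361,438
Minimum £187,390: £361,438 meets the minimum, no increase.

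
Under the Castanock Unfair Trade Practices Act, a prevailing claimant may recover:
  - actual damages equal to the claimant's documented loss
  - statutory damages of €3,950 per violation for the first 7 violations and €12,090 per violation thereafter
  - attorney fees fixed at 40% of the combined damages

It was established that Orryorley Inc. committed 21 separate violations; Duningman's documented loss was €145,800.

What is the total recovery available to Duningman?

First 7 violations: 7 × €3,950 = €27,650
Remaining violations: (21 − 7) × €12,090 = €169,260
Statutory damages: €27,650 + €169,260 = €196,910
Combined damages: €145,800 + €196,910 = €342,710
Attorney fees: 40% of €342,710 = €137,084
Total recovery: €342,710 + €137,084 = €479,794

€479,794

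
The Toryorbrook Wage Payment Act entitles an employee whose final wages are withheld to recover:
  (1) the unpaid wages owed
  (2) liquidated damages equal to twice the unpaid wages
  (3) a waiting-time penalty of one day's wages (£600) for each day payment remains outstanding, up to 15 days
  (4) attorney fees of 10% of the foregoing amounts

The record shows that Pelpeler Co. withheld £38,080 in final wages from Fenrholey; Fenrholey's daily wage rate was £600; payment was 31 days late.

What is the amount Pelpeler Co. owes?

Total award: £135,564

Doubled: 2 × £38,080 = £76,160
Penalty days: min(31, 15) = 15
Waiting-time penalty: 15 × £600 = £9,000
Subtotal: £38,080 + £76,160 + £9,000 = £123,240
Attorney fees: 10% of £123,240 = £12,324
Total award: £123,240 + £12,324 = £135,564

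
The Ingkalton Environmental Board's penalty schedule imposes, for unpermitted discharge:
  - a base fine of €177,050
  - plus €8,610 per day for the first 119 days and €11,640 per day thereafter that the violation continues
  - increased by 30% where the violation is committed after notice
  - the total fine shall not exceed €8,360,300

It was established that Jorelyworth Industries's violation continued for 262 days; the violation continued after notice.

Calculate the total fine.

€3,726,008

First 119 days: 119 × €8,610 = €1,024,590
Remaining days: (262 − 119) × €11,640 = €1,664,520
Per-day component: €1,024,590 + €1,664,520 = €2,689,110
Base plus per-day: €177,050 + €2,689,110 = €2,866,160
Enhancement: 30% of €2,866,160 = €859,848
Enhanced fine: €2,866,160 + €859,848 = €3,726,008
Cap at €8,360,300: €3,726,008 is within the cap, no reduction.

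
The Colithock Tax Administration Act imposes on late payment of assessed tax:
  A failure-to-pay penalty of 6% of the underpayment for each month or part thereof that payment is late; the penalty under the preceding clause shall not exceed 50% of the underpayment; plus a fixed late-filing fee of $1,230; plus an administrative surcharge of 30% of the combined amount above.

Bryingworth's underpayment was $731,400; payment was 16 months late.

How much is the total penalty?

Accrued rate: 6% × 16 = 96%, capped at 50% → 50%
Failure-to-pay penalty: 50% of $731,400 = $365,700
Penalty before surcharge: $365,700 + $1,230 = $366,930
Administrative surcharge: 30% of $366,930 = $110,079
Total penalty: $366,930 + $110,079 = $477,009

$477,009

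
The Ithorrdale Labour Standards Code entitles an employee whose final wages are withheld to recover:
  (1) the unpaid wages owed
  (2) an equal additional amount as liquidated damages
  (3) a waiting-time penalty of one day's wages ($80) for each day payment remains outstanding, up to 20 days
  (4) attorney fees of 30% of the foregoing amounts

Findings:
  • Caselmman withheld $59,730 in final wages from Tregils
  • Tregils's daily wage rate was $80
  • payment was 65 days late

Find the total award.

$157,378

Liquidated damages (equal amount): $59,730
Penalty days: min(65, 20) = 20
Waiting-time penalty: 20 × $80 = $1,600
Subtotal: $59,730 + $59,730 + $1,600 = $121,060
Attorney fees: 30% of $121,060 = $36,318
Total award: $121,060 + $36,318 = $157,378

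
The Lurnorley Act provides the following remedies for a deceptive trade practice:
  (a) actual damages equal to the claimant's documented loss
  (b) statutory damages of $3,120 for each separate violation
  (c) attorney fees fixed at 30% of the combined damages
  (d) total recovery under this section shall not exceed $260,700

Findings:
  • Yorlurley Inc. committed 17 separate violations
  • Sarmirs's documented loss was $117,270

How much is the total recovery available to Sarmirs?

$221,403

Statutory damages: 17 × $3,120 = $53,040
Combined damages: $117,270 + $53,040 = $170,310
Attorney fees: 30% of $170,310 = $51,093
Total before cap: $170,310 + $51,093 = $221,403
Cap at $260,700: $221,403 is within the cap, no reduction.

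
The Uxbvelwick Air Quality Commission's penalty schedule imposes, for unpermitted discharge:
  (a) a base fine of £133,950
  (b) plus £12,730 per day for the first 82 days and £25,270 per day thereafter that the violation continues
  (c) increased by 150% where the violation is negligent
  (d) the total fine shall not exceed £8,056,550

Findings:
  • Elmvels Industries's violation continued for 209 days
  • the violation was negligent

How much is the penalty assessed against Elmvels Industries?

£8,056,550

First 82 days: 82 × £12,730 = £1,043,860
Remaining days: (209 − 82) × £25,270 = £3,209,290
Per-day component: £1,043,860 + £3,209,290 = £4,253,150
Base plus per-day: £133,950 + £4,253,150 = £4,387,100
Enhancement: 150% of £4,387,100 = £6,580,650
Enhanced fine: £4,387,100 + £6,580,650 = £10,967,750
Cap at £8,056,550: £10,967,750 exceeds the cap → £8,056,550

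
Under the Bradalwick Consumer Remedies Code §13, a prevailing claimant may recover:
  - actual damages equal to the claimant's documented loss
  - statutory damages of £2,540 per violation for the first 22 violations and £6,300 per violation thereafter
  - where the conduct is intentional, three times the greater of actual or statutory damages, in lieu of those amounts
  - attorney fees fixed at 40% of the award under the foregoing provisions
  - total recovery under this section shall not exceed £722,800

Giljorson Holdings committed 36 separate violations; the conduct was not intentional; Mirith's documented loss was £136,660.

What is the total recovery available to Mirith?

First 22 violations: 22 × £2,540 = £55,880
Remaining violations: (36 − 22) × £6,300 = £88,200
Statutory damages: £55,880 + £88,200 = £144,080
Conduct not intentional: the in-lieu enhancement does not apply.
Actual plus statutory damages: £136,660 + £144,080 = £280,740
Attorney fees: 40% of £280,740 = £112,296
Total before cap: £280,740 + £112,296 = £393,036
Cap at £722,800: £393,036 is within the cap, no reduction.

Total recovery: £393,036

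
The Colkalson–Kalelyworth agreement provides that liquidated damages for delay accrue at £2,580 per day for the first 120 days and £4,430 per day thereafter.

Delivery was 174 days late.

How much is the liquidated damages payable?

£548,820

First 120 days: 120 × £2,580 = £309,600
Remaining days: (174 − 120) × £4,430 = £239,220
Accrued per-day damages: £309,600 + £239,220 = £548,820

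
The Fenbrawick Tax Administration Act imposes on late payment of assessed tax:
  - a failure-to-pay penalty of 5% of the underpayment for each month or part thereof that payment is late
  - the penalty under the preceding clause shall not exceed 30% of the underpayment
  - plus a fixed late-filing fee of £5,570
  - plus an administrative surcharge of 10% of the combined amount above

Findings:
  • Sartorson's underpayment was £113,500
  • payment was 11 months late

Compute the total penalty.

Accrued rate: 5% × 11 = 55%, capped at 30% → 30%
Failure-to-pay penalty: 30% of £113,500 = £34,050
Penalty before surcharge: £34,050 + £5,570 = £39,620
Administrative surcharge: 10% of £39,620 = £3,962
Total penalty: £39,620 + £3,962 = £43,582

Penalty: £43,582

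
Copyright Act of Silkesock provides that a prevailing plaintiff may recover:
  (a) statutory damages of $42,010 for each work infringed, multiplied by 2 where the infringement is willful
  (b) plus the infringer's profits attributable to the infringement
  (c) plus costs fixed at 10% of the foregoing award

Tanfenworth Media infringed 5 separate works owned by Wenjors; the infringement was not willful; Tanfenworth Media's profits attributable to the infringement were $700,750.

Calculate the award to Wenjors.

Statutory damages: 5 × $42,010 = $210,050
Infringement not willful: no ×2 enhancement.
Combined award: $210,050 + $700,750 = $910,800
Costs: 10% of $910,800 = $91,080
Award plus costs: $910,800 + $91,080 = $1,001,880

Award: $1,001,880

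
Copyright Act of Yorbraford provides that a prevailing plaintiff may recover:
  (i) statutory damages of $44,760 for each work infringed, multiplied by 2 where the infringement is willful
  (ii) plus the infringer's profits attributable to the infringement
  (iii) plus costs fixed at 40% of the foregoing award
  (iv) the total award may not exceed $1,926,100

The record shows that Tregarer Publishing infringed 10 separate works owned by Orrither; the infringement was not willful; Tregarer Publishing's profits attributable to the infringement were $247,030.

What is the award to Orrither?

Award: $972,482

Statutory damages: 10 × $44,760 = $447,600
Infringement not willful: no ×2 enhancement.
Combined award: $447,600 + $247,030 = $694,630
Costs: 40% of $694,630 = $277,852
Award plus costs: $694,630 + $277,852 = $972,482
Cap at $1,926,100: $972,482 is within the cap, no reduction.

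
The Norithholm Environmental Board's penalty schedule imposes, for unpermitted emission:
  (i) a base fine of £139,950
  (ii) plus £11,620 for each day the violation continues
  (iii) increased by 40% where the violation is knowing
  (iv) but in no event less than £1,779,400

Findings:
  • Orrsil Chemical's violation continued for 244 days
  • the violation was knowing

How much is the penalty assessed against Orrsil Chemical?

Per-day component: 244 × £11,620 = £2,835,280
Base plus per-day: £139,950 + £2,835,280 = £2,975,230
Enhancement: 40% of £2,975,230 = £1,190,092
Enhanced fine: £2,975,230 + £1,190,092 = £4,165,322
Minimum £1,779,400: £4,165,322 meets the minimum, no increase.

Civil penalty: £4,165,322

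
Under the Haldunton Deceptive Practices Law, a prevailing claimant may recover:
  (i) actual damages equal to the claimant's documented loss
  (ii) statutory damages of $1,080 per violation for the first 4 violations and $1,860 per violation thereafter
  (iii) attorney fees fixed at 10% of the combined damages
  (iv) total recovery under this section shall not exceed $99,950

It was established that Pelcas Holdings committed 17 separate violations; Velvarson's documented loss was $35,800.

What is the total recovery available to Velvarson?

First 4 violations: 4 × $1,080 = $4,320
Remaining violations: (17 − 4) × $1,860 = $24,180
Statutory damages: $4,320 + $24,180 = $28,500
Combined damages: $35,800 + $28,500 = $64,300
Attorney fees: 10% of $64,300 = $6,430
Total before cap: $64,300 + $6,430 = $70,730
Cap at $99,950: $70,730 is within the cap, no reduction.

$70,730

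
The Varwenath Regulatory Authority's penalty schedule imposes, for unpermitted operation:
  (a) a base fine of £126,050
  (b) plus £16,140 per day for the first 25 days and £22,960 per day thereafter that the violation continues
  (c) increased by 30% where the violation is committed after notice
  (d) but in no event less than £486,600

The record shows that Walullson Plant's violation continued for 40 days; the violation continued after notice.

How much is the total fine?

First 25 days: 25 × £16,140 = £403,500
Remaining days: (40 − 25) × £22,960 = £344,400
Per-day component: £403,500 + £344,400 = £747,900
Base plus per-day: £126,050 + £747,900 = £873,950
Enhancement: 30% of £873,950 = £262,185
Enhanced fine: £873,950 + £262,185 = £1,136,135
Minimum £486,600: £1,136,135 meets the minimum, no increase.

£1,136,135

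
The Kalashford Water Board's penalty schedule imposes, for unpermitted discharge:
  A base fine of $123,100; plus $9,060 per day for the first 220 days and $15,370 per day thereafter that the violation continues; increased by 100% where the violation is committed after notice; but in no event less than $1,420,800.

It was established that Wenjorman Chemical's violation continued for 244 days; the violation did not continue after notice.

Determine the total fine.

First 220 days: 220 × $9,060 = $1,993,200
Remaining days: (244 − 220) × $15,370 = $368,880
Per-day component: $1,993,200 + $368,880 = $2,362,080
Base plus per-day: $123,100 + $2,362,080 = $2,485,180
The violation did not continue after notice: no 100% increase.
Minimum $1,420,800: $2,485,180 meets the minimum, no increase.

Civil penalty: $2,485,180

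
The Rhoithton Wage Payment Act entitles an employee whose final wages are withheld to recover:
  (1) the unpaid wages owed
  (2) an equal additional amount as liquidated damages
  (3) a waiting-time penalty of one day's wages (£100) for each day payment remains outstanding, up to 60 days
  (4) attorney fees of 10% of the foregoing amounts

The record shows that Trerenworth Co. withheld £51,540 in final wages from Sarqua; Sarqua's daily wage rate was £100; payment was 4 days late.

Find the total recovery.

£113,828

Liquidated damages (equal amount): £51,540
Penalty days: min(4, 60) = 4
Waiting-time penalty: 4 × £100 = £400
Subtotal: £51,540 + £51,540 + £400 = £103,480
Attorney fees: 10% of £103,480 = £10,348
Total award: £103,480 + £10,348 = £113,828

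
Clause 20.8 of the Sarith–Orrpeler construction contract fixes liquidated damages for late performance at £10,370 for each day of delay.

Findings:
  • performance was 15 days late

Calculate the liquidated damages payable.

Per-day damages: 15 × £10,370 = £155,550

£155,550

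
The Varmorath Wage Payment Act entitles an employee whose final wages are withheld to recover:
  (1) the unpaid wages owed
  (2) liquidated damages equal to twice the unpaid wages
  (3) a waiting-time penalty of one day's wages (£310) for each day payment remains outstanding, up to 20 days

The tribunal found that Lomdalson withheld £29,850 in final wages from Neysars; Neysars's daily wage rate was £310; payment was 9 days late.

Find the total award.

£92,340

Doubled: 2 × £29,850 = £59,700
Penalty days: min(9, 20) = 9
Waiting-time penalty: 9 × £310 = £2,790
Total award: £29,850 + £59,700 + £2,790 = £92,340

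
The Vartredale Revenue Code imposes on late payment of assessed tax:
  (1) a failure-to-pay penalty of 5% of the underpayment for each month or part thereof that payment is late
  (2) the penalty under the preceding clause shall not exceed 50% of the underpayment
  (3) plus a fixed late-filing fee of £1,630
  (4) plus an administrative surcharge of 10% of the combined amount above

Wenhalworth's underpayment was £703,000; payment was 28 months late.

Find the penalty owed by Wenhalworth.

Accrued rate: 5% × 28 = 140%, capped at 50% → 50%
Failure-to-pay penalty: 50% of £703,000 = £351,500
Penalty before surcharge: £351,500 + £1,630 = £353,130
Administrative surcharge: 10% of £353,130 = £35,313
Total penalty: £353,130 + £35,313 = £388,443

£388,443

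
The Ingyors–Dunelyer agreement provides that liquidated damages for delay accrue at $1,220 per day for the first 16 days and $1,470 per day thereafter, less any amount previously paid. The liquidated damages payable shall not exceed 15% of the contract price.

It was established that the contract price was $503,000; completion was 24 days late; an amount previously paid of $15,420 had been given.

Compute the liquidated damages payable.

First 16 days: 16 × $1,220 = $19,520
Remaining days: (24 − 16) × $1,470 = $11,760
Accrued per-day damages: $19,520 + $11,760 = $31,280
Less amount previously paid: $31,280 − $15,420 = $15,860
Cap: 15% of $503,000 = $75,450
Cap at $75,450: $15,860 is within the cap, no reduction.

$15,860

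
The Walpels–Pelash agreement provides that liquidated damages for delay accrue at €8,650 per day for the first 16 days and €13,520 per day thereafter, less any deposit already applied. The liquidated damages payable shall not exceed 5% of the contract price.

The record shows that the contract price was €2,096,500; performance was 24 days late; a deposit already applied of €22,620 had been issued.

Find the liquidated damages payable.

€104,825

First 16 days: 16 × €8,650 = €138,400
Remaining days: (24 − 16) × €13,520 = €108,160
Accrued per-day damages: €138,400 + €108,160 = €246,560
Less deposit already applied: €246,560 − €22,620 = €223,940
Cap: 5% of €2,096,500 = €104,825
Cap at €104,825: €223,940 exceeds the cap → €104,825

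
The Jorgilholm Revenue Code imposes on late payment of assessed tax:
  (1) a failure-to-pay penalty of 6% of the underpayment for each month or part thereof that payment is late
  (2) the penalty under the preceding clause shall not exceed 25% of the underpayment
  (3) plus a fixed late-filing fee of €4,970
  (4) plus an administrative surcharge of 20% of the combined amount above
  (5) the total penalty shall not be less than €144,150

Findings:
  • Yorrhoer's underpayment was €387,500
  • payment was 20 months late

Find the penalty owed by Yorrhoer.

Accrued rate: 6% × 20 = 120%, capped at 25% → 25%
Failure-to-pay penalty: 25% of €387,500 = €96,875
Penalty before surcharge: €96,875 + €4,970 = €101,845
Administrative surcharge: 20% of €101,845 = €20,369
Total penalty: €101,845 + €20,369 = €122,214
Minimum €144,150: €122,214 is below the minimum → €144,150

€144,150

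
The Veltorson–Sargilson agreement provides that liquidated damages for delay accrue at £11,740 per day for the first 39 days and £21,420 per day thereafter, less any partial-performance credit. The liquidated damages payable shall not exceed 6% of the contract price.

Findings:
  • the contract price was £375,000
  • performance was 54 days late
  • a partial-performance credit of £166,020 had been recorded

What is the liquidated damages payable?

First 39 days: 39 × £11,740 = £457,860
Remaining days: (54 − 39) × £21,420 = £321,300
Accrued per-day damages: £457,860 + £321,300 = £779,160
Less partial-performance credit: £779,160 − £166,020 = £613,140
Cap: 6% of £375,000 = £22,500
Cap at £22,500: £613,140 exceeds the cap → £22,500

£22,500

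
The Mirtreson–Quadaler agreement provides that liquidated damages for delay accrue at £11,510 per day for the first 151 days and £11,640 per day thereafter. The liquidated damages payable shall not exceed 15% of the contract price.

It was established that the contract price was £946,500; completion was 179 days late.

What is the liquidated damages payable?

£141,975

First 151 days: 151 × £11,510 = £1,738,010
Remaining days: (179 − 151) × £11,640 = £325,920
Accrued per-day damages: £1,738,010 + £325,920 = £2,063,930
Cap: 15% of £946,500 = £141,975
Cap at £141,975: £2,063,930 exceeds the cap → £141,975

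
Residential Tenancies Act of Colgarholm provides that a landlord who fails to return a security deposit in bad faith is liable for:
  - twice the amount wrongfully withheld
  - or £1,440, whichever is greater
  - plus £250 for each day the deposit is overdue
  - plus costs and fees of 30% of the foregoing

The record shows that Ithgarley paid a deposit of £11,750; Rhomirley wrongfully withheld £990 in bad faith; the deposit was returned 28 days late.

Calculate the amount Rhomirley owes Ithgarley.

Doubled: 2 × £990 = £1,980
Minimum £1,440: £1,980 meets the minimum, no increase.
Late-return penalty: 28 × £250 = £7,000
Damages plus late penalty: £1,980 + £7,000 = £8,980
Costs and fees: 30% of £8,980 = £2,694
Total recovery: £8,980 + £2,694 = £11,674

Recovery: £11,674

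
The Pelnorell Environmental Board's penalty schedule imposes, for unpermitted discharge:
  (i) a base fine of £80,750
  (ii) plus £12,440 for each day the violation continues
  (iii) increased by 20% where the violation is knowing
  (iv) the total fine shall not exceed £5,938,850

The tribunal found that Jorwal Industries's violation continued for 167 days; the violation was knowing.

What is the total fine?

Per-day component: 167 × £12,440 = £2,077,480
Base plus per-day: £80,750 + £2,077,480 = £2,158,230
Enhancement: 20% of £2,158,230 = £431,646
Enhanced fine: £2,158,230 + £431,646 = £2,589,876
Cap at £5,938,850: £2,589,876 is within the cap, no reduction.

£2,589,876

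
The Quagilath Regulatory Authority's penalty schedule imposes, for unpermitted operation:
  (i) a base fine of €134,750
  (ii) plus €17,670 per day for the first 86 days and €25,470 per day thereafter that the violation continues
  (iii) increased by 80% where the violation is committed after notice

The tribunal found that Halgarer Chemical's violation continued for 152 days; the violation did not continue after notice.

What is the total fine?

First 86 days: 86 × €17,670 = €1,519,620
Remaining days: (152 − 86) × €25,470 = €1,681,020
Per-day component: €1,519,620 + €1,681,020 = €3,200,640
Base plus per-day: €134,750 + €3,200,640 = €3,335,390
The violation did not continue after notice: no 80% increase.

€3,335,390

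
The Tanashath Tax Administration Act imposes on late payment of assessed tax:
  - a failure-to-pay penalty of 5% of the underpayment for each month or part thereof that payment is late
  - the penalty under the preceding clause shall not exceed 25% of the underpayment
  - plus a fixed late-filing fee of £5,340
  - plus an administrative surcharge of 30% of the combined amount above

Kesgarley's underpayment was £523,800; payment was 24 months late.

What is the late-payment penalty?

Penalty: £177,177

Accrued rate: 5% × 24 = 120%, capped at 25% → 25%
Failure-to-pay penalty: 25% of £523,800 = £130,950
Penalty before surcharge: £130,950 + £5,340 = £136,290
Administrative surcharge: 30% of £136,290 = £40,887
Total penalty: £136,290 + £40,887 = £177,177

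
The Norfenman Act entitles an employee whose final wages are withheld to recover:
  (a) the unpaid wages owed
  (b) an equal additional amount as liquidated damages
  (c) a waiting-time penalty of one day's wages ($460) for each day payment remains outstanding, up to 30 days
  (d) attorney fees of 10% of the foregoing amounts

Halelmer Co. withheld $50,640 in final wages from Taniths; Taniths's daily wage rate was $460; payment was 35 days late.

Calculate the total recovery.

Liquidated damages (equal amount): $50,640
Penalty days: min(35, 30) = 30
Waiting-time penalty: 30 × $460 = $13,800
Subtotal: $50,640 + $50,640 + $13,800 = $115,080
Attorney fees: 10% of $115,080 = $11,508
Total award: $115,080 + $11,508 = $126,588

$126,588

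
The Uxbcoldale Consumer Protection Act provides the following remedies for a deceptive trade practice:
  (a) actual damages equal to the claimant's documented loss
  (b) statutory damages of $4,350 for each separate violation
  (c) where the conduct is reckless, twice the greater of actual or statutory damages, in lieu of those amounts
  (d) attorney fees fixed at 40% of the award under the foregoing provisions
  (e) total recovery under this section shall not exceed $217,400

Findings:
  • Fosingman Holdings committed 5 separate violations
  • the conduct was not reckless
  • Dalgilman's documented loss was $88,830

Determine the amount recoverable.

$154,812

Statutory damages: 5 × $4,350 = $21,750
Conduct not reckless: the in-lieu enhancement does not apply.
Actual plus statutory damages: $88,830 + $21,750 = $110,580
Attorney fees: 40% of $110,580 = $44,232
Total before cap: $110,580 + $44,232 = $154,812
Cap at $217,400: $154,812 is within the cap, no reduction.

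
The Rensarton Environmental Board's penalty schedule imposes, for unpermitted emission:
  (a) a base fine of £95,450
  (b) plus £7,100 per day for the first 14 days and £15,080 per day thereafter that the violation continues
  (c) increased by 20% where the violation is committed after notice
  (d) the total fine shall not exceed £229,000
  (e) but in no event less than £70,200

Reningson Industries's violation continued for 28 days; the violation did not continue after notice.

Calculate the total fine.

First 14 days: 14 × £7,100 = £99,400
Remaining days: (28 − 14) × £15,080 = £211,120
Per-day component: £99,400 + £211,120 = £310,520
Base plus per-day: £95,450 + £310,520 = £405,970
The violation did not continue after notice: no 20% increase.
Cap at £229,000: £405,970 exceeds the cap → £229,000
Minimum £70,200: £229,000 meets the minimum, no increase.

Civil penalty: £229,000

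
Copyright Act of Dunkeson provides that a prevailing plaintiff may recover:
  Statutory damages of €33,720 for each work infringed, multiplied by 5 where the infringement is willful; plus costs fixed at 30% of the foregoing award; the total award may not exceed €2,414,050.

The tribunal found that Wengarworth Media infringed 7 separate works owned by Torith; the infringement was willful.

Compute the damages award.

Statutory damages: 7 × €33,720 = €236,040
Multiplied by 5: 5 × €236,040 = €1,180,200
Costs: 30% of €1,180,200 = €354,060
Award plus costs: €1,180,200 + €354,060 = €1,534,260
Cap at €2,414,050: €1,534,260 is within the cap, no reduction.

Award: €1,534,260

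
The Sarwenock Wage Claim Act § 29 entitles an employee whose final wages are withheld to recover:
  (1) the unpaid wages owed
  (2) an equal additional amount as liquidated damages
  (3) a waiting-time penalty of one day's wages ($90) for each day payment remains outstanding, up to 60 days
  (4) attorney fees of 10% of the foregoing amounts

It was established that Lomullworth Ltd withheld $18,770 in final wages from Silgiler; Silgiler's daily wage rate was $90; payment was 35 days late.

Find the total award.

Total award: $44,759

Liquidated damages (equal amount): $18,770
Penalty days: min(35, 60) = 35
Waiting-time penalty: 35 × $90 = $3,150
Subtotal: $18,770 + $18,770 + $3,150 = $40,690
Attorney fees: 10% of $40,690 = $4,069
Total award: $40,690 + $4,069 = $44,759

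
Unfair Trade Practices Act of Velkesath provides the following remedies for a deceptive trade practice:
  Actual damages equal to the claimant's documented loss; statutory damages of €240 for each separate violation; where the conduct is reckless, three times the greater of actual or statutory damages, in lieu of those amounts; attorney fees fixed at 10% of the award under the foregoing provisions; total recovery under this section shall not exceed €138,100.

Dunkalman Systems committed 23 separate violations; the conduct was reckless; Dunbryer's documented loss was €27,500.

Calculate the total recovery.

Statutory damages: 23 × €240 = €5,520
Greater of actual damages (€27,500) or statutory damages (€5,520): €27,500
Trebled: 3 × €27,500 = €82,500
Attorney fees: 10% of €82,500 = €8,250
Total before cap: €82,500 + €8,250 = €90,750
Cap at €138,100: €90,750 is within the cap, no reduction.

€90,750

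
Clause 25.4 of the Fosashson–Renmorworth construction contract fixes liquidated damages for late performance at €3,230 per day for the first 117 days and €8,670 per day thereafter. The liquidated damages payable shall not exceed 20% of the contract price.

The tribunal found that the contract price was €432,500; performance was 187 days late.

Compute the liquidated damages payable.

First 117 days: 117 × €3,230 = €377,910
Remaining days: (187 − 117) × €8,670 = €606,900
Accrued per-day damages: €377,910 + €606,900 = €984,810
Cap: 20% of €432,500 = €86,500
Cap at €86,500: €984,810 exceeds the cap → €86,500

€86,500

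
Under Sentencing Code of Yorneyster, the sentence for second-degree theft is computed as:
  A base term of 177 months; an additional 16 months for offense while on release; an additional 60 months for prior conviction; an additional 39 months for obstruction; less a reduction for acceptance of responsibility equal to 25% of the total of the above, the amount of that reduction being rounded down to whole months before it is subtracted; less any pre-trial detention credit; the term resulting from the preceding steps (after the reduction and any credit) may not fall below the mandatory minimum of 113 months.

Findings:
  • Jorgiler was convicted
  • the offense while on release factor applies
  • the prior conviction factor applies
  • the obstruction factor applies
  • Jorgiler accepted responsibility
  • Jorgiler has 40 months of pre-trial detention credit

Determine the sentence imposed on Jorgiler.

179 months

Offense while on release enhancement: +16 months
Prior conviction enhancement: +60 months
Obstruction enhancement: +39 months
Adjusted term: 177 months + 16 months + 60 months + 39 months = 292 months
Acceptance of responsibility reduction: 25% of 292 months = 73 months (rounded down)
After reduction: 292 − 73 = 219 months
Less pre-trial detention credit: 219 months − 40 months = 179 months
Minimum 113 months: 179 months meets the minimum, no increase.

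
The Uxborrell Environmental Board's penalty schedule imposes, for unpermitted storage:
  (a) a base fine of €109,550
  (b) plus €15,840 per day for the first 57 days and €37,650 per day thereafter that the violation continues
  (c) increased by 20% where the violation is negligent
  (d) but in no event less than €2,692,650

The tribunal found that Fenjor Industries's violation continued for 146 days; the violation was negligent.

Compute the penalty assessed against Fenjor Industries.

€5,235,936

First 57 days: 57 × €15,840 = €902,880
Remaining days: (146 − 57) × €37,650 = €3,350,850
Per-day component: €902,880 + €3,350,850 = €4,253,730
Base plus per-day: €109,550 + €4,253,730 = €4,363,280
Enhancement: 20% of €4,363,280 = €872,656
Enhanced fine: €4,363,280 + €872,656 = €5,235,936
Minimum €2,692,650: €5,235,936 meets the minimum, no increase.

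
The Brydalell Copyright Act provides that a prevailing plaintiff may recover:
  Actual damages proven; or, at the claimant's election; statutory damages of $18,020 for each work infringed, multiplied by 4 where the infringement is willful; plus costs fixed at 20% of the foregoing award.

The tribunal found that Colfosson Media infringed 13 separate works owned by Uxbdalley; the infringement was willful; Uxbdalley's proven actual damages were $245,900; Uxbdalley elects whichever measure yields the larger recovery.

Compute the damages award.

Statutory damages: 13 × $18,020 = $234,260
Multiplied by 4: 4 × $234,260 = $937,040
Greater of actual damages ($245,900) or enhanced statutory damages ($937,040): $937,040
Costs: 20% of $937,040 = $187,408
Award plus costs: $937,040 + $187,408 = $1,124,448

Award: $1,124,448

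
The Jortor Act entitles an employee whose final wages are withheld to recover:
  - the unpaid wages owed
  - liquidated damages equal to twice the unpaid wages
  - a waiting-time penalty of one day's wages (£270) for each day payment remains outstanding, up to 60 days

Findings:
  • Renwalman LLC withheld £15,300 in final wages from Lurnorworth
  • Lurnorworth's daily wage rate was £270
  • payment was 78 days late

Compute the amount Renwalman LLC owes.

Doubled: 2 × £15,300 = £30,600
Penalty days: min(78, 60) = 60
Waiting-time penalty: 60 × £270 = £16,200
Total award: £15,300 + £30,600 + £16,200 = £62,100

£62,100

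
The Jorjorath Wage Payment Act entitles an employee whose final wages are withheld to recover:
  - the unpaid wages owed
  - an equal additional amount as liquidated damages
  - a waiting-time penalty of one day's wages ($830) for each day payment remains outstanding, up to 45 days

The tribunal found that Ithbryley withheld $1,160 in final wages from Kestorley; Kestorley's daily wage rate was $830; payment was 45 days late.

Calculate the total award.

$39,670

Liquidated damages (equal amount): $1,160
Penalty days: min(45, 45) = 45
Waiting-time penalty: 45 × $830 = $37,350
Total award: $1,160 + $1,160 + $37,350 = $39,670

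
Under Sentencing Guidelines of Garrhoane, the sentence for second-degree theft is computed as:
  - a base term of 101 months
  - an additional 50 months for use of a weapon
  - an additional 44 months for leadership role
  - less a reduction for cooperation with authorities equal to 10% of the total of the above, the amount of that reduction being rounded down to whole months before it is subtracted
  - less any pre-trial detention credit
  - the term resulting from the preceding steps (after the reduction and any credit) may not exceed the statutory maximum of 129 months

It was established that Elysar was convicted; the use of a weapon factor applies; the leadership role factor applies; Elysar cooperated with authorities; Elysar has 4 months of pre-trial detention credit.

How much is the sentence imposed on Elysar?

Use of a weapon enhancement: +50 months
Leadership role enhancement: +44 months
Adjusted term: 101 months + 50 months + 44 months = 195 months
Cooperation with authorities reduction: 10% of 195 months = 19 months (rounded down)
After reduction: 195 − 19 = 176 months
Less pre-trial detention credit: 176 months − 4 months = 172 months
Cap at 129 months: 172 months exceeds the cap → 129 months

129 months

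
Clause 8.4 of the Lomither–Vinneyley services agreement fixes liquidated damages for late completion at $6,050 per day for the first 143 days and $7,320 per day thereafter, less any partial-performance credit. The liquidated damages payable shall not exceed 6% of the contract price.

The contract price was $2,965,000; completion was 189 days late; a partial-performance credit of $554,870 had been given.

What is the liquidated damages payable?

$177,900

First 143 days: 143 × $6,050 = $865,150
Remaining days: (189 − 143) × $7,320 = $336,720
Accrued per-day damages: $865,150 + $336,720 = $1,201,870
Less partial-performance credit: $1,201,870 − $554,870 = $647,000
Cap: 6% of $2,965,000 = $177,900
Cap at $177,900: $647,000 exceeds the cap → $177,900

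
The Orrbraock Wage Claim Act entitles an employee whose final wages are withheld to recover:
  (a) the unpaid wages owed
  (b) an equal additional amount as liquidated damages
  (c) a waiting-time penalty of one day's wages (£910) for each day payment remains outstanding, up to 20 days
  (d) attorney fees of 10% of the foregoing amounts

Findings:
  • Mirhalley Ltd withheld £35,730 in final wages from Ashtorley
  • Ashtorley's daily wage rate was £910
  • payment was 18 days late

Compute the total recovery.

Liquidated damages (equal amount): £35,730
Penalty days: min(18, 20) = 18
Waiting-time penalty: 18 × £910 = £16,380
Subtotal: £35,730 + £35,730 + £16,380 = £87,840
Attorney fees: 10% of £87,840 = £8,784
Total award: £87,840 + £8,784 = £96,624

£96,624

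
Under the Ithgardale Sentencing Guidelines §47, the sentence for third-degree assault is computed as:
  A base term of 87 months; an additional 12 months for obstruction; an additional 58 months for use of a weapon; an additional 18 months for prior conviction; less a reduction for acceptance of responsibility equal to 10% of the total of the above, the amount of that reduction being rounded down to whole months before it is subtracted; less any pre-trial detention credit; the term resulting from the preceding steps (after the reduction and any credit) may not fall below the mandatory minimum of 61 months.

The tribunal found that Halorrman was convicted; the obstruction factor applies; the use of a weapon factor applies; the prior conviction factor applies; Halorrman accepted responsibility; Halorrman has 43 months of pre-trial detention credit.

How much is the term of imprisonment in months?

115 months

Obstruction enhancement: +12 months
Use of a weapon enhancement: +58 months
Prior conviction enhancement: +18 months
Adjusted term: 87 months + 12 months + 58 months + 18 months = 175 months
Acceptance of responsibility reduction: 10% of 175 months = 17 months (rounded down)
After reduction: 175 − 17 = 158 months
Less pre-trial detention credit: 158 months − 43 months = 115 months
Minimum 61 months: 115 months meets the minimum, no increase.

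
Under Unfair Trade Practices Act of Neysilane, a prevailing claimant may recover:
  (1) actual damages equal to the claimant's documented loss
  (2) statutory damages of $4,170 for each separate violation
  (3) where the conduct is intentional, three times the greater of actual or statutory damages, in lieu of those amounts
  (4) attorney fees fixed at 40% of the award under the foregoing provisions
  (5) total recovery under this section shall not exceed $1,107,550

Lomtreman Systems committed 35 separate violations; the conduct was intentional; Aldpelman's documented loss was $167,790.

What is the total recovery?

Total recovery: $704,718

Statutory damages: 35 × $4,170 = $145,950
Greater of actual damages ($167,790) or statutory damages ($145,950): $167,790
Trebled: 3 × $167,790 = $503,370
Attorney fees: 40% of $503,370 = $201,348
Total before cap: $503,370 + $201,348 = $704,718
Cap at $1,107,550: $704,718 is within the cap, no reduction.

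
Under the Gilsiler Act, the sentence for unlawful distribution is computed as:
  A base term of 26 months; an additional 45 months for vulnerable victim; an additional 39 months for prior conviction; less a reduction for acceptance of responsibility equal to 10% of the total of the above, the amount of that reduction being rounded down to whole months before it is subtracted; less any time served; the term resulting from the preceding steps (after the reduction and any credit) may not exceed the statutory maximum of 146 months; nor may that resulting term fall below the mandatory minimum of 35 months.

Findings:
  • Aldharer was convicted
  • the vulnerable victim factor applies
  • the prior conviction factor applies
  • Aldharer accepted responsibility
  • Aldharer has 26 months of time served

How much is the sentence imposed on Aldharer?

73 months

Vulnerable victim enhancement: +45 months
Prior conviction enhancement: +39 months
Adjusted term: 26 months + 45 months + 39 months = 110 months
Acceptance of responsibility reduction: 10% of 110 months = 11 months (rounded down)
After reduction: 110 − 11 = 99 months
Less time served: 99 months − 26 months = 73 months
Cap at 146 months: 73 months is within the cap, no reduction.
Minimum 35 months: 73 months meets the minimum, no increase.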